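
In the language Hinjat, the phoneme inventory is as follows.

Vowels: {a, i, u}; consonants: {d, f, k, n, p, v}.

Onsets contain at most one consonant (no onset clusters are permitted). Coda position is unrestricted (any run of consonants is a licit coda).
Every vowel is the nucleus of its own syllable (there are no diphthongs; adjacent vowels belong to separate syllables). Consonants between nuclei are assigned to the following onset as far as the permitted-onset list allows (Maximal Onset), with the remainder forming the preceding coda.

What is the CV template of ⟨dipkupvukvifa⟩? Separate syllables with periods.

Nuclei (vowels): i, u, u, i, a → 5 syllables.
σ1/σ2 boundary: cluster /pk/ — the longest permitted-onset suffix is /k/; onset = /k/, preceding coda = /p/.
σ2/σ3 boundary: cluster /pv/ — the longest permitted-onset suffix is /v/; onset = /v/, preceding coda = /p/.
σ3/σ4 boundary: /kv/ splits as /k/ + /v/ (/v/ is the longest suffix that is a licit onset).
σ4/σ5 boundary: /f/ is a single consonant, so it becomes the next onset.
Result: dip.kup.vuk.vi.fa.
Mapping each syllable to C/V: /dip/ → CVC, /kup/ → CVC, /vuk/ → CVC, /vi/ → CV, /fa/ → CV.

CVC.CVC.CVC.CV.CV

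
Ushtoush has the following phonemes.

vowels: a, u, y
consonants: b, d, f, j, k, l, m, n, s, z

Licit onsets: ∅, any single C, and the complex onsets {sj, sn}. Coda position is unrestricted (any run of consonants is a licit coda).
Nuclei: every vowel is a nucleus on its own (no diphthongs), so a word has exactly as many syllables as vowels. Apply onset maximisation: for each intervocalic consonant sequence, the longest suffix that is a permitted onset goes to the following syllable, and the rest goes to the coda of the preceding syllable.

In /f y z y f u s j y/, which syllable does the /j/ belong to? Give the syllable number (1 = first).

4

Vowels present: y, y, u, y; each is a nucleus, giving 4 syllables.
σ1/σ2 boundary: /z/ is a single consonant, so it becomes the next onset.
σ2/σ3 boundary: just /f/ — single C goes to the following onset.
σ3/σ4 boundary: /sj/ is a licit onset in full, so it all attaches to the next syllable.
Syllabification: fy.zy.fu.sjy.
The /j/ is in the onset of syllable 4 (/sjy/).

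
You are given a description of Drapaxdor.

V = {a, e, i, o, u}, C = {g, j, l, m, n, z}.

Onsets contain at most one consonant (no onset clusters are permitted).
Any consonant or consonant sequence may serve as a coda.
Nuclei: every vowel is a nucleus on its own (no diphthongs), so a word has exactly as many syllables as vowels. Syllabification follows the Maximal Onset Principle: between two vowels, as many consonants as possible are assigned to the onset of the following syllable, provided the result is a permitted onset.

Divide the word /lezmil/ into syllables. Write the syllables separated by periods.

Nuclei (vowels): e, i → 2 syllables.
V1 /e/ – V2 /i/: /zm/ splits as /z/ + /m/ (/m/ is the longest suffix that is a licit onset).

lez.mil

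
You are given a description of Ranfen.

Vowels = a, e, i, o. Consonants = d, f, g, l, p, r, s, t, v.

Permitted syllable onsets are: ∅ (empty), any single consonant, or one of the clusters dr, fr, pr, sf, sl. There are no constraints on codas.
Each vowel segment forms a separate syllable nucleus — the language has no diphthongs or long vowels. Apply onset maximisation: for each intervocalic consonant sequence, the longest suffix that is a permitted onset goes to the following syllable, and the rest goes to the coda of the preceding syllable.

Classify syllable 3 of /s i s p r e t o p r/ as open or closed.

closed

The vowels are i, e, o — 3 nuclei, so 3 syllables.
/i…e/ gap (V1→V2): /spr/ — longest licit onset from the right is /pr/, leaving /s/ as coda.
/e…o/ gap (V2→V3): /t/ → onset of the next syllable (single consonants are always licit onsets).
Result: sis.pre.topr.
Syllable 3 is /topr/ with coda /pr/, so it is closed.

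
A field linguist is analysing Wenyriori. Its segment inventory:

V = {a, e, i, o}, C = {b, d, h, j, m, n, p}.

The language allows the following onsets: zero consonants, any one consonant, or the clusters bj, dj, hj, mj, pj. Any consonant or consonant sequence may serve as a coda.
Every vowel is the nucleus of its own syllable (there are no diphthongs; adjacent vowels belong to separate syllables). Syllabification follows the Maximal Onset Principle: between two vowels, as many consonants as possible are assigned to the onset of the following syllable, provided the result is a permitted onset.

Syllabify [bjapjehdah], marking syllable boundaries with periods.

bja.pjeh.dah

Vowels present: a, e, a; each is a nucleus, giving 3 syllables.
Between /a/ (V1) and /e/ (V2): cluster /pj/ — /pj/ is itself a permitted onset, so the whole cluster goes right; preceding coda = ∅.
Between /e/ (V2) and /a/ (V3): /hd/ — longest licit onset from the right is /d/, leaving /h/ as coda.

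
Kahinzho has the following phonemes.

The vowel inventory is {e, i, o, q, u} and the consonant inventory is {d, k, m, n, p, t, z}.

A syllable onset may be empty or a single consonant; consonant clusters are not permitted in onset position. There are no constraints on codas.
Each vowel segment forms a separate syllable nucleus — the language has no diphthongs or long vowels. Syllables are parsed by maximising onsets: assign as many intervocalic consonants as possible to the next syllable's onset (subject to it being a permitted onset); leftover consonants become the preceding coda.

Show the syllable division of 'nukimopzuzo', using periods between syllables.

The vowels are u, i, o, u, o — 5 nuclei, so 5 syllables.
Between /u/ (V1) and /i/ (V2): /k/ is a single consonant, so it becomes the next onset.
Between /i/ (V2) and /o/ (V3): just /m/ — single C goes to the following onset.
Between /o/ (V3) and /u/ (V4): /pz/ — longest licit onset from the right is /z/, leaving /p/ as coda.
Between /u/ (V4) and /o/ (V5): just /z/ — single C goes to the following onset.

nu.ki.mop.zu.zo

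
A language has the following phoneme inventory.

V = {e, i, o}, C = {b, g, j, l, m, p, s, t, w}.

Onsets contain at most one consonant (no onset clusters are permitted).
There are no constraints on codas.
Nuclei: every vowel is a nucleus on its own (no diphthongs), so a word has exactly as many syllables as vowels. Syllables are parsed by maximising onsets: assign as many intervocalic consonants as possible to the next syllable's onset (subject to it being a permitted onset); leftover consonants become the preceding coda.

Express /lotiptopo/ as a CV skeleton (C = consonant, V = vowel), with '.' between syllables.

CV.CVC.CV.CV

The vowels are o, i, o, o — 4 nuclei, so 4 syllables.
/o…i/ gap (V1→V2): just /t/ — single C goes to the following onset.
/i…o/ gap (V2→V3): /pt/; trying suffixes from longest down, /t/ is the first permitted one, so coda /p/ | onset /t/.
/o…o/ gap (V3→V4): just /p/ — single C goes to the following onset.
Result: lo.tip.to.po.
Mapping each syllable to C/V: /lo/ → CV, /tip/ → CVC, /to/ → CV, /po/ → CV.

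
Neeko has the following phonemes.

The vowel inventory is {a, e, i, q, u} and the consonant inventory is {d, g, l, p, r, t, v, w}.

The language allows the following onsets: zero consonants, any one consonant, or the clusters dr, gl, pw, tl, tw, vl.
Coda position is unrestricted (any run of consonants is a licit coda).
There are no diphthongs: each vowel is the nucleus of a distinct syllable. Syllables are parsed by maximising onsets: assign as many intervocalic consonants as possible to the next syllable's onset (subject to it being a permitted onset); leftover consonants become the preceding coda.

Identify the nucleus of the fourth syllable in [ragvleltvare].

Vowels present: a, e, a, e; each is a nucleus, giving 4 syllables.
The fourth nucleus (vowel 4 from the left) is /e/.

e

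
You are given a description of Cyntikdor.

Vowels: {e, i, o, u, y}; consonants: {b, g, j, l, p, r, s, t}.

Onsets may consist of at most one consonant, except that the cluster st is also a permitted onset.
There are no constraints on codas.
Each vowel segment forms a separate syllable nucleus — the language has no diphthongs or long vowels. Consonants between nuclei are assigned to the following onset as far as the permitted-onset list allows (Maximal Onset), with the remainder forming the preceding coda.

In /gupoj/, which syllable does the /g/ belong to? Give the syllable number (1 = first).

1

The vowels are u, o — 2 nuclei, so 2 syllables.
Between /u/ (V1) and /o/ (V2): /p/ is a single consonant, so it becomes the next onset.
Result: gu.poj.
The /g/ is in the onset of syllable 1 (/gu/).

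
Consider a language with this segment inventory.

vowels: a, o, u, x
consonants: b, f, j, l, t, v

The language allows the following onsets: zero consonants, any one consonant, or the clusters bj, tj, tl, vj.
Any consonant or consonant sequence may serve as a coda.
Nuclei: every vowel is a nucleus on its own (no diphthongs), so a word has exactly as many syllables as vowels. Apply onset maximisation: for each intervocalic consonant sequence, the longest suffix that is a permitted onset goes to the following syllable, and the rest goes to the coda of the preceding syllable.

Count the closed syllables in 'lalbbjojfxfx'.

2

The vowels are a, o, x, x — 4 nuclei, so 4 syllables.
V1 /a/ – V2 /o/: /lbbj/ — longest licit onset from the right is /bj/, leaving /lb/ as coda.
V2 /o/ – V3 /x/: cluster /jf/ — the longest permitted-onset suffix is /f/; onset = /f/, preceding coda = /j/.
V3 /x/ – V4 /x/: /f/ → onset of the next syllable (single consonants are always licit onsets).
Result: lalb.bjoj.fx.fx.
Classifying each syllable: /lalb/ (closed), /bjoj/ (closed), /fx/ (open), /fx/ (open).
Closed syllables: 2.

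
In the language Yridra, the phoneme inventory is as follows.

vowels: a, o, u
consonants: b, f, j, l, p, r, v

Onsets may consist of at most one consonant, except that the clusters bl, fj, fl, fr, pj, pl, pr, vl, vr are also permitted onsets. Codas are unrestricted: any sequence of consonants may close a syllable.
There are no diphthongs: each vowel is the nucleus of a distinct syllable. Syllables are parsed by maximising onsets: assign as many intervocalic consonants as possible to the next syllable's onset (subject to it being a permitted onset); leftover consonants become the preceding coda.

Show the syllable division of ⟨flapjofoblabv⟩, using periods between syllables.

The vowels are a, o, o, a — 4 nuclei, so 4 syllables.
/a…o/ gap (V1→V2): /pj/ — entire cluster is a permitted onset → onset /pj/, coda ∅.
/o…o/ gap (V2→V3): /f/ is a single consonant, so it becomes the next onset.
/o…a/ gap (V3→V4): /bl/ — entire cluster is a permitted onset → onset /bl/, coda ∅.

fla.pjo.fo.blabv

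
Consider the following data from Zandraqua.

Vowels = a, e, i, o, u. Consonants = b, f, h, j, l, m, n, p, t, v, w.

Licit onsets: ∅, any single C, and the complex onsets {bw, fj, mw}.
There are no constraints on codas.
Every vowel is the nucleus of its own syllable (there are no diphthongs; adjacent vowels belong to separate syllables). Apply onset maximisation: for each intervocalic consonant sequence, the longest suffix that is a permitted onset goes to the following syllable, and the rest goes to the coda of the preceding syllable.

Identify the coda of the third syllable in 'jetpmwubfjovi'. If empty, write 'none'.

Nuclei (vowels): e, u, o, i → 4 syllables.
Between /e/ (V1) and /u/ (V2): /tpmw/; trying suffixes from longest down, /mw/ is the first permitted one, so coda /tp/ | onset /mw/.
Between /u/ (V2) and /o/ (V3): /bfj/ splits as /b/ + /fj/ (/fj/ is the longest suffix that is a licit onset).
Between /o/ (V3) and /i/ (V4): /v/ → onset of the next syllable (single consonants are always licit onsets).
Result: jetp.mwub.fjo.vi.
Syllable 3 is /fjo/: onset /fj/, nucleus /o/, coda ∅.

none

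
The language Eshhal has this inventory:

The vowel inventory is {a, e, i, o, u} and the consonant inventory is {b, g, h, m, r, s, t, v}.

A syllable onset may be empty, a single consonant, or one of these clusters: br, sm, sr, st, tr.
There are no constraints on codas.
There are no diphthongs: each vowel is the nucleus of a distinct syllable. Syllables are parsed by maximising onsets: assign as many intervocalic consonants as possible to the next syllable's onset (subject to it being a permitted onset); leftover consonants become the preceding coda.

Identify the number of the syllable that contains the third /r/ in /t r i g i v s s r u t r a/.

The vowels are i, i, u, a — 4 nuclei, so 4 syllables.
Between /i/ (V1) and /i/ (V2): /g/ → onset of the next syllable (single consonants are always licit onsets).
Between /i/ (V2) and /u/ (V3): /vssr/ splits as /vs/ + /sr/ (/sr/ is the longest suffix that is a licit onset).
Between /u/ (V3) and /a/ (V4): cluster /tr/ — /tr/ is itself a permitted onset, so the whole cluster goes right; preceding coda = ∅.
Putting it together: tri.givs.sru.tra.
The third /r/ is in the onset of syllable 4 (/tra/).

4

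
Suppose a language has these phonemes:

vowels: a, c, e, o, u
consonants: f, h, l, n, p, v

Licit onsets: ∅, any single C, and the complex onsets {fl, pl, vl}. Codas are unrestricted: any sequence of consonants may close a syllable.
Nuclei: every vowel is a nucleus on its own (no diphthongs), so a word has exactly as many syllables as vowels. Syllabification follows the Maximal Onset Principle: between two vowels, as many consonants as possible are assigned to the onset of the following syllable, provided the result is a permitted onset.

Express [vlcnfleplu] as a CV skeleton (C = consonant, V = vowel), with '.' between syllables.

CCVC.CCV.CCV

Vowels present: c, e, u; each is a nucleus, giving 3 syllables.
/c…e/ gap (V1→V2): /nfl/; trying suffixes from longest down, /fl/ is the first permitted one, so coda /n/ | onset /fl/.
/e…u/ gap (V2→V3): cluster /pl/ — /pl/ is itself a permitted onset, so the whole cluster goes right; preceding coda = ∅.
Result: vlcn.fle.plu.
Mapping each syllable to C/V: /vlcn/ → CCVC, /fle/ → CCV, /plu/ → CCV.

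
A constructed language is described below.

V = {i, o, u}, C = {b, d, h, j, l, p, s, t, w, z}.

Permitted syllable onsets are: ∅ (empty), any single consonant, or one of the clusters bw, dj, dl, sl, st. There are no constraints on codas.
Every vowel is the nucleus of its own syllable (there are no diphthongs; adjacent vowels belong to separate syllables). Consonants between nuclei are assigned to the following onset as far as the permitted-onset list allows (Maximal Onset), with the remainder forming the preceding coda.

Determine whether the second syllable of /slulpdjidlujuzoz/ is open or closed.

Nuclei (vowels): u, i, u, u, o → 5 syllables.
/u…i/ gap (V1→V2): /lpdj/ — longest licit onset from the right is /dj/, leaving /lp/ as coda.
/i…u/ gap (V2→V3): /dl/ is a licit onset in full, so it all attaches to the next syllable.
/u…u/ gap (V3→V4): /j/ → onset of the next syllable (single consonants are always licit onsets).
/u…o/ gap (V4→V5): /z/ is a single consonant, so it becomes the next onset.
So the parse is slulp.dji.dlu.ju.zoz.
Syllable 2 is /dji/; it ends in its nucleus with no coda, so it is open.

open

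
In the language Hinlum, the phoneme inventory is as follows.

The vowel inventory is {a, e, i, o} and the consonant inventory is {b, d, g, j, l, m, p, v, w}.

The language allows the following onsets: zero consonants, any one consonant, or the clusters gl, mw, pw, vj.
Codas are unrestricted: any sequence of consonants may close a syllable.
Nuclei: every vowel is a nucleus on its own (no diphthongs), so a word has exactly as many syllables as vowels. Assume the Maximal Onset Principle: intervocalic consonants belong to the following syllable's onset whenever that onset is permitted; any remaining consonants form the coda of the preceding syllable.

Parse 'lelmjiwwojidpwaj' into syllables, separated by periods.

The vowels are e, i, o, i, a — 5 nuclei, so 5 syllables.
σ1/σ2 boundary: /lmj/ splits as /lm/ + /j/ (/j/ is the longest suffix that is a licit onset).
σ2/σ3 boundary: cluster /ww/ — the longest permitted-onset suffix is /w/; onset = /w/, preceding coda = /w/.
σ3/σ4 boundary: /j/ → onset of the next syllable (single consonants are always licit onsets).
σ4/σ5 boundary: cluster /dpw/ — the longest permitted-onset suffix is /pw/; onset = /pw/, preceding coda = /d/.

lelm.jiw.wo.jid.pwaj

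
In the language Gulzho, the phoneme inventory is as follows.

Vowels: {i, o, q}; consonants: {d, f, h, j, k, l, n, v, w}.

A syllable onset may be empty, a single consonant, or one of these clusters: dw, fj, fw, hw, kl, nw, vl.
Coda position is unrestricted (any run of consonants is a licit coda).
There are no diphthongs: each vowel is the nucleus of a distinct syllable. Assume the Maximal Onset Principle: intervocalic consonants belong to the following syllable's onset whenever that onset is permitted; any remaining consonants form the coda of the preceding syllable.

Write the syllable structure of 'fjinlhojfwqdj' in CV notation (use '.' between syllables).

The vowels are i, o, q — 3 nuclei, so 3 syllables.
V1 /i/ – V2 /o/: cluster /nlh/ — the longest permitted-onset suffix is /h/; onset = /h/, preceding coda = /nl/.
V2 /o/ – V3 /q/: /jfw/ — longest licit onset from the right is /fw/, leaving /j/ as coda.
Syllabification: fjinl.hoj.fwqdj.
Mapping each syllable to C/V: /fjinl/ → CCVCC, /hoj/ → CVC, /fwqdj/ → CCVCC.

CCVCC.CVC.CCVCC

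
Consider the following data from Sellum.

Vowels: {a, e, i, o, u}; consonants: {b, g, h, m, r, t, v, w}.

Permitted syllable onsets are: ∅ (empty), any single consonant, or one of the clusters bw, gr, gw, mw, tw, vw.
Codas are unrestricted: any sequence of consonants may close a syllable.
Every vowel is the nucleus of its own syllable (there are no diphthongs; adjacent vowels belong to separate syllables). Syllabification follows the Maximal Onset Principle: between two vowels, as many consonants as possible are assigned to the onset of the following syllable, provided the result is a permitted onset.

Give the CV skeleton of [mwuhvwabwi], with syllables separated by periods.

CCVC.CCV.CCV

The vowels are u, a, i — 3 nuclei, so 3 syllables.
Between /u/ (V1) and /a/ (V2): cluster /hvw/ — the longest permitted-onset suffix is /vw/; onset = /vw/, preceding coda = /h/.
Between /a/ (V2) and /i/ (V3): cluster /bw/ — /bw/ is itself a permitted onset, so the whole cluster goes right; preceding coda = ∅.
Putting it together: mwuh.vwa.bwi.
Mapping each syllable to C/V: /mwuh/ → CCVC, /vwa/ → CCV, /bwi/ → CCV.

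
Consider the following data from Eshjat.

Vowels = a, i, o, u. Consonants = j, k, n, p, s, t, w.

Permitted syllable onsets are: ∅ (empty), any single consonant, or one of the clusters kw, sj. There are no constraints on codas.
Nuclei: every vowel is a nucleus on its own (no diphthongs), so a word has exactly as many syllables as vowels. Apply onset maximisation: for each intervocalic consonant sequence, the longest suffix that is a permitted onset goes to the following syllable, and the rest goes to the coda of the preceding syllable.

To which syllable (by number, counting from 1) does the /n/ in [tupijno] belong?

3

Vowels present: u, i, o; each is a nucleus, giving 3 syllables.
Between /u/ (V1) and /i/ (V2): /p/ is a single consonant, so it becomes the next onset.
Between /i/ (V2) and /o/ (V3): cluster /jn/ — the longest permitted-onset suffix is /n/; onset = /n/, preceding coda = /j/.
So the parse is tu.pij.no.
The /n/ is in the onset of syllable 3 (/no/).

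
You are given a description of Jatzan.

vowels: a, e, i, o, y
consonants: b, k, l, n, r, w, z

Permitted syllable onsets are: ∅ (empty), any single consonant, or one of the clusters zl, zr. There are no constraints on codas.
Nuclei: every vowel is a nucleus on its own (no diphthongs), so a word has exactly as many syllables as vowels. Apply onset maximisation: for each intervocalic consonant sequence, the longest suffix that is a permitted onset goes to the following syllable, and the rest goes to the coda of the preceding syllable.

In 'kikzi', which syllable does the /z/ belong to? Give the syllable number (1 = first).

Vowels present: i, i; each is a nucleus, giving 2 syllables.
V1 /i/ – V2 /i/: /kz/ splits as /k/ + /z/ (/z/ is the longest suffix that is a licit onset).
So the parse is kik.zi.
The /z/ is in the onset of syllable 2 (/zi/).

2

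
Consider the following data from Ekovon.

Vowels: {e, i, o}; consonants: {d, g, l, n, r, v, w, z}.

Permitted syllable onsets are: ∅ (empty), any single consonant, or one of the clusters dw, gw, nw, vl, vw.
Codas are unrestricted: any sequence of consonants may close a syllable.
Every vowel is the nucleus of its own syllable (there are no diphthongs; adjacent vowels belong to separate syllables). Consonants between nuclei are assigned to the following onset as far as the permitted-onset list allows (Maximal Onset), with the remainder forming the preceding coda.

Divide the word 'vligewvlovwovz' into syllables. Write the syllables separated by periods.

The vowels are i, e, o, o — 4 nuclei, so 4 syllables.
σ1/σ2 boundary: /g/ → onset of the next syllable (single consonants are always licit onsets).
σ2/σ3 boundary: cluster /wvl/ — the longest permitted-onset suffix is /vl/; onset = /vl/, preceding coda = /w/.
σ3/σ4 boundary: /vw/ is a licit onset in full, so it all attaches to the next syllable.

vli.gew.vlo.vwovz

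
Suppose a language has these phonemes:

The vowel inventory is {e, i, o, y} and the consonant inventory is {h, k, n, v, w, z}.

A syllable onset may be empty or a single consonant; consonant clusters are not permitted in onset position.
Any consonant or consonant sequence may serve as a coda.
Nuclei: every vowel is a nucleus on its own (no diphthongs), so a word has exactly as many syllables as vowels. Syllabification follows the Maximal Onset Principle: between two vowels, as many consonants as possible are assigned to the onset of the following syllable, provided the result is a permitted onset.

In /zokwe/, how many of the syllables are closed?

Nuclei (vowels): o, e → 2 syllables.
σ1/σ2 boundary: /kw/ splits as /k/ + /w/ (/w/ is the longest suffix that is a licit onset).
So the parse is zok.we.
Classifying each syllable: /zok/ (closed), /we/ (open).
Closed syllables: 1.

1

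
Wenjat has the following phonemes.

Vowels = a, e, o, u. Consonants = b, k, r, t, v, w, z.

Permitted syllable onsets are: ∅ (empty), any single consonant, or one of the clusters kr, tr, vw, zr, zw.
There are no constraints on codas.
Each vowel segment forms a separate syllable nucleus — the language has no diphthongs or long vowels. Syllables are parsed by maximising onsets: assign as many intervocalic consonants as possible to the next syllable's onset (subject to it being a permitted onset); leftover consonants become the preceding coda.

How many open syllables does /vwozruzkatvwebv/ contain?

Vowels present: o, u, a, e; each is a nucleus, giving 4 syllables.
Between /o/ (V1) and /u/ (V2): cluster /zr/ — /zr/ is itself a permitted onset, so the whole cluster goes right; preceding coda = ∅.
Between /u/ (V2) and /a/ (V3): /zk/; trying suffixes from longest down, /k/ is the first permitted one, so coda /z/ | onset /k/.
Between /a/ (V3) and /e/ (V4): /tvw/; trying suffixes from longest down, /vw/ is the first permitted one, so coda /t/ | onset /vw/.
Syllabification: vwo.zruz.kat.vwebv.
Classifying each syllable: /vwo/ (open), /zruz/ (closed), /kat/ (closed), /vwebv/ (closed).
Open syllables: 1.

1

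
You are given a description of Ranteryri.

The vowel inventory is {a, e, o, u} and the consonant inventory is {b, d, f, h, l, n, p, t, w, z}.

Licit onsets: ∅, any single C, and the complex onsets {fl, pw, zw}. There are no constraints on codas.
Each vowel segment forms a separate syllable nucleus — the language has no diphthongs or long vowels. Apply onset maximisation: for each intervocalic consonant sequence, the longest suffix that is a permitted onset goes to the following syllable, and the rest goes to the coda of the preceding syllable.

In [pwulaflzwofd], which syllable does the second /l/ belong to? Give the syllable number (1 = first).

2

Vowels present: u, a, o; each is a nucleus, giving 3 syllables.
V1 /u/ – V2 /a/: /l/ → onset of the next syllable (single consonants are always licit onsets).
V2 /a/ – V3 /o/: /flzw/; trying suffixes from longest down, /zw/ is the first permitted one, so coda /fl/ | onset /zw/.
So the parse is pwu.lafl.zwofd.
The second /l/ is in the coda of syllable 2 (/lafl/).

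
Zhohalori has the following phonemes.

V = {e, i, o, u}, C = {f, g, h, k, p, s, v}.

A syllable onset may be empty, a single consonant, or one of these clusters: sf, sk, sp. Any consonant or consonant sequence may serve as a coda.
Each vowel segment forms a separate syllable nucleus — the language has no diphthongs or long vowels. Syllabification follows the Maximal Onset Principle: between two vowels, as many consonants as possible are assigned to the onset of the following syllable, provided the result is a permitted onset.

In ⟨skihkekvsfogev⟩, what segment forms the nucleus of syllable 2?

e

Nuclei (vowels): i, e, o, e → 4 syllables.
The second nucleus (vowel 2 from the left) is /e/.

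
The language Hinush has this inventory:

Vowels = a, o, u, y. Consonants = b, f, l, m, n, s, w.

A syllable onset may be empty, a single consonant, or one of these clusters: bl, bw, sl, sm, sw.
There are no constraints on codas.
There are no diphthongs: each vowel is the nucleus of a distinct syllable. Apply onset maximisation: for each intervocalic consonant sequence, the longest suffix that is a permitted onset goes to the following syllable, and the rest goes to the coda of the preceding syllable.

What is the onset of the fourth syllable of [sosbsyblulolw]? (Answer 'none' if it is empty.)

l

Vowels present: o, y, u, o; each is a nucleus, giving 4 syllables.
/o…y/ gap (V1→V2): /sbs/; trying suffixes from longest down, /s/ is the first permitted one, so coda /sb/ | onset /s/.
/y…u/ gap (V2→V3): /bl/ — entire cluster is a permitted onset → onset /bl/, coda ∅.
/u…o/ gap (V3→V4): /l/ is a single consonant, so it becomes the next onset.
So the parse is sosb.sy.blu.lolw.
Syllable 4 is /lolw/: onset /l/, nucleus /o/, coda /lw/.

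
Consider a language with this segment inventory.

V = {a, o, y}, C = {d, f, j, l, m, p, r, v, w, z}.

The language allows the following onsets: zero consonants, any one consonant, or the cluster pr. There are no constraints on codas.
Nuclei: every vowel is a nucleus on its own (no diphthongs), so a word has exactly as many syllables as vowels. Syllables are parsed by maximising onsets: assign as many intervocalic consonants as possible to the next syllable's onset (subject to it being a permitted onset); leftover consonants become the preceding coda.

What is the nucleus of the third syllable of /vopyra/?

The vowels are o, y, a — 3 nuclei, so 3 syllables.
The third nucleus (vowel 3 from the left) is /a/.

a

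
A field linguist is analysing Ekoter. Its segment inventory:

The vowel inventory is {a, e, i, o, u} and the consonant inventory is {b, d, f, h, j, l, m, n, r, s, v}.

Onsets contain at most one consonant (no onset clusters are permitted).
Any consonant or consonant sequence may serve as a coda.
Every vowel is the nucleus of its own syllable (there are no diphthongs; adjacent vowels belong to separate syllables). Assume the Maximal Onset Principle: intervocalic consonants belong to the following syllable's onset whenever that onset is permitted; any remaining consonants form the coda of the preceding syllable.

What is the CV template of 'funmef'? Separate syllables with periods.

Nuclei (vowels): u, e → 2 syllables.
/u…e/ gap (V1→V2): /nm/ splits as /n/ + /m/ (/m/ is the longest suffix that is a licit onset).
Putting it together: fun.mef.
Mapping each syllable to C/V: /fun/ → CVC, /mef/ → CVC.

CVC.CVC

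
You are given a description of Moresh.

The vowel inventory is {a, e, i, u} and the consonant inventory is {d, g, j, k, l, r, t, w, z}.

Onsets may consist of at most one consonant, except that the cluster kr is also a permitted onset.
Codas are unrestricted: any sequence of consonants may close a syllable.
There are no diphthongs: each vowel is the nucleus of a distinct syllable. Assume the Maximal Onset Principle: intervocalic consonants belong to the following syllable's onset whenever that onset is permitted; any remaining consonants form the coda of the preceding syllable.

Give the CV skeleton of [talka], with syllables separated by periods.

Nuclei (vowels): a, a → 2 syllables.
/a…a/ gap (V1→V2): /lk/; trying suffixes from longest down, /k/ is the first permitted one, so coda /l/ | onset /k/.
Putting it together: tal.ka.
Mapping each syllable to C/V: /tal/ → CVC, /ka/ → CV.

CVC.CV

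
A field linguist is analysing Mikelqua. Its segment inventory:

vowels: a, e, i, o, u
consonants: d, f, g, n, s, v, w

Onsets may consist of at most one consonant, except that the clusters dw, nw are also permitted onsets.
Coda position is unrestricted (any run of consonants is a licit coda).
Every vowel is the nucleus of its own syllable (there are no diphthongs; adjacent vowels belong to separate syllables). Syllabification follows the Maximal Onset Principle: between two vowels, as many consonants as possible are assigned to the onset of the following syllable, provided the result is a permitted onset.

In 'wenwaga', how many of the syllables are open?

3

Nuclei (vowels): e, a, a → 3 syllables.
V1 /e/ – V2 /a/: cluster /nw/ — /nw/ is itself a permitted onset, so the whole cluster goes right; preceding coda = ∅.
V2 /a/ – V3 /a/: /g/ → onset of the next syllable (single consonants are always licit onsets).
Result: we.nwa.ga.
Classifying each syllable: /we/ (open), /nwa/ (open), /ga/ (open).
Open syllables: 3.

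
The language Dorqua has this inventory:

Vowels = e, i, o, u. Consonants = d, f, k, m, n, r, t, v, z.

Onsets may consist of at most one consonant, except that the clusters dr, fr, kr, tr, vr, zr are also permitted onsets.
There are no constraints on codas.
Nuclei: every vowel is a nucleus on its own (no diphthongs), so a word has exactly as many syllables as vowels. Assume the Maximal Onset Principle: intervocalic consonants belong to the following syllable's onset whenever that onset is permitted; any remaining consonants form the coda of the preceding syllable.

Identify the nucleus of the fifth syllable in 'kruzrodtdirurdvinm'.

The vowels are u, o, i, u, i — 5 nuclei, so 5 syllables.
The fifth nucleus (vowel 5 from the left) is /i/.

i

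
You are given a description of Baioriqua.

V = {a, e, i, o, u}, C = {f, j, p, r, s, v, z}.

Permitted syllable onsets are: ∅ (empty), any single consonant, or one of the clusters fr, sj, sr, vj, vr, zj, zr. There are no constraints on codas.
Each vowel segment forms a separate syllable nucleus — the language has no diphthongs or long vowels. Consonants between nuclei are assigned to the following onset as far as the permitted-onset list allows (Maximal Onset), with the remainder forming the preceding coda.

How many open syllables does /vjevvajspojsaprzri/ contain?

The vowels are e, a, o, a, i — 5 nuclei, so 5 syllables.
Between /e/ (V1) and /a/ (V2): /vv/; trying suffixes from longest down, /v/ is the first permitted one, so coda /v/ | onset /v/.
Between /a/ (V2) and /o/ (V3): cluster /jsp/ — the longest permitted-onset suffix is /p/; onset = /p/, preceding coda = /js/.
Between /o/ (V3) and /a/ (V4): /js/; trying suffixes from longest down, /s/ is the first permitted one, so coda /j/ | onset /s/.
Between /a/ (V4) and /i/ (V5): /przr/ — longest licit onset from the right is /zr/, leaving /pr/ as coda.
So the parse is vjev.vajs.poj.sapr.zri.
Classifying each syllable: /vjev/ (closed), /vajs/ (closed), /poj/ (closed), /sapr/ (closed), /zri/ (open).
Open syllables: 1.

1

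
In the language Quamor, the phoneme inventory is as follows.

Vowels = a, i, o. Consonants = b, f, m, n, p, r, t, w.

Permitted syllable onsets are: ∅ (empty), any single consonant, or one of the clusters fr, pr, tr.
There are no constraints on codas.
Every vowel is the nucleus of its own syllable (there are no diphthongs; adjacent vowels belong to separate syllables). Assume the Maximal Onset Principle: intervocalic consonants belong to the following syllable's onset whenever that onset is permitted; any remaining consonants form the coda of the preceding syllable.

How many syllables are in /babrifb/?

2

Vowels present: a, i; each is a nucleus, giving 2 syllables.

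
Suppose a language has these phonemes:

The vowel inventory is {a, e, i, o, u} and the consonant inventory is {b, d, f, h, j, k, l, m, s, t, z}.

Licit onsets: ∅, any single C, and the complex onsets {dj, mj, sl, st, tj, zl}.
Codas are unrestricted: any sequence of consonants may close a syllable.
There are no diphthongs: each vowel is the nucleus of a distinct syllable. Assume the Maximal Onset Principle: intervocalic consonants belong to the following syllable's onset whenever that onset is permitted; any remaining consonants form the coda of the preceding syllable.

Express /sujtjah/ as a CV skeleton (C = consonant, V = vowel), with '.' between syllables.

Nuclei (vowels): u, a → 2 syllables.
σ1/σ2 boundary: /jtj/ — longest licit onset from the right is /tj/, leaving /j/ as coda.
Result: suj.tjah.
Mapping each syllable to C/V: /suj/ → CVC, /tjah/ → CCVC.

CVC.CCVC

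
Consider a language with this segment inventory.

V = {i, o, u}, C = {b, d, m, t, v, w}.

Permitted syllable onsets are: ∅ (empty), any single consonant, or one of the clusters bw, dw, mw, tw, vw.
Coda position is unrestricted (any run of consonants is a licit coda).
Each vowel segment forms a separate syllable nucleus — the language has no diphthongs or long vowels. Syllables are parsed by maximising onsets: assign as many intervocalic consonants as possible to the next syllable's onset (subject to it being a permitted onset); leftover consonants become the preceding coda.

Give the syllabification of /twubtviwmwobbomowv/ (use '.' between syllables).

Vowels present: u, i, o, o, o; each is a nucleus, giving 5 syllables.
/u…i/ gap (V1→V2): /btv/ — longest licit onset from the right is /v/, leaving /bt/ as coda.
/i…o/ gap (V2→V3): cluster /wmw/ — the longest permitted-onset suffix is /mw/; onset = /mw/, preceding coda = /w/.
/o…o/ gap (V3→V4): /bb/; trying suffixes from longest down, /b/ is the first permitted one, so coda /b/ | onset /b/.
/o…o/ gap (V4→V5): just /m/ — single C goes to the following onset.

twubt.viw.mwob.bo.mowv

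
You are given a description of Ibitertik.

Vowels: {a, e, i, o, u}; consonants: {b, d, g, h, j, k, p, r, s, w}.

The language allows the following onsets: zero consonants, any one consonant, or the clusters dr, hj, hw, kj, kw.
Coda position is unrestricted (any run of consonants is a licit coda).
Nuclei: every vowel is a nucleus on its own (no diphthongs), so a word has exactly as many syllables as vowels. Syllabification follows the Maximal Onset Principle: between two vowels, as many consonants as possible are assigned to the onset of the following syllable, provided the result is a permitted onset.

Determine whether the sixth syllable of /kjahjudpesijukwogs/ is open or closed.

Vowels present: a, u, e, i, u, o; each is a nucleus, giving 6 syllables.
/a…u/ gap (V1→V2): /hj/ is a licit onset in full, so it all attaches to the next syllable.
/u…e/ gap (V2→V3): /dp/ splits as /d/ + /p/ (/p/ is the longest suffix that is a licit onset).
/e…i/ gap (V3→V4): just /s/ — single C goes to the following onset.
/i…u/ gap (V4→V5): /j/ → onset of the next syllable (single consonants are always licit onsets).
/u…o/ gap (V5→V6): cluster /kw/ — /kw/ is itself a permitted onset, so the whole cluster goes right; preceding coda = ∅.
Putting it together: kja.hjud.pe.si.ju.kwogs.
Syllable 6 is /kwogs/ with coda /gs/, so it is closed.

closed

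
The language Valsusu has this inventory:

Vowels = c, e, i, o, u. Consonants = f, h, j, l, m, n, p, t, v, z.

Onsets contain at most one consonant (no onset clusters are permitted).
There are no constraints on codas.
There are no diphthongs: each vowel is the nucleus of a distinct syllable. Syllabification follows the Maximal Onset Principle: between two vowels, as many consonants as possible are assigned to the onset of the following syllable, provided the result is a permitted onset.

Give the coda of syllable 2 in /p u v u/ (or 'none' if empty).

none

Vowels present: u, u; each is a nucleus, giving 2 syllables.
V1 /u/ – V2 /u/: just /v/ — single C goes to the following onset.
Syllabification: pu.vu.
Syllable 2 is /vu/: onset /v/, nucleus /u/, coda ∅.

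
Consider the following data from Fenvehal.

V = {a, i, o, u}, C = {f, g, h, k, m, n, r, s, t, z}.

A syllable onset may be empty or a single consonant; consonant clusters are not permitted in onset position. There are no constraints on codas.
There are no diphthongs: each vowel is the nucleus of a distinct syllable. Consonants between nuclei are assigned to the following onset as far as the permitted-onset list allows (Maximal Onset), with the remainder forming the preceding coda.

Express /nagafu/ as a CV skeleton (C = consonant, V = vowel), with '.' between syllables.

CV.CV.CV

Nuclei (vowels): a, a, u → 3 syllables.
σ1/σ2 boundary: /g/ → onset of the next syllable (single consonants are always licit onsets).
σ2/σ3 boundary: /f/ is a single consonant, so it becomes the next onset.
Putting it together: na.ga.fu.
Mapping each syllable to C/V: /na/ → CV, /ga/ → CV, /fu/ → CV.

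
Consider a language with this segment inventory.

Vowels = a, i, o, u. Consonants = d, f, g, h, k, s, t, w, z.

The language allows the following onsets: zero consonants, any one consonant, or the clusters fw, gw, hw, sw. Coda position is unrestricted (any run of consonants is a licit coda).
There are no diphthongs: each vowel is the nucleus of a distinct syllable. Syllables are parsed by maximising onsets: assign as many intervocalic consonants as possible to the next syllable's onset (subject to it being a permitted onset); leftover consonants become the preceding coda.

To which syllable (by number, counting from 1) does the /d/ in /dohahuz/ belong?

1

Nuclei (vowels): o, a, u → 3 syllables.
V1 /o/ – V2 /a/: just /h/ — single C goes to the following onset.
V2 /a/ – V3 /u/: /h/ → onset of the next syllable (single consonants are always licit onsets).
So the parse is do.ha.huz.
The /d/ is in the onset of syllable 1 (/do/).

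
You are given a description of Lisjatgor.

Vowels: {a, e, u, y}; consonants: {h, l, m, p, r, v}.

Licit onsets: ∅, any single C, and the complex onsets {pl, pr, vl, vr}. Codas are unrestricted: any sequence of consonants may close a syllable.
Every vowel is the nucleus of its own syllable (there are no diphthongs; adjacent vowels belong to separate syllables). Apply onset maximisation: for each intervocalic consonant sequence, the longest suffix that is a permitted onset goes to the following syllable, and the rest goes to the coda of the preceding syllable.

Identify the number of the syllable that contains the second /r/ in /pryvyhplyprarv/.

The vowels are y, y, y, a — 4 nuclei, so 4 syllables.
σ1/σ2 boundary: /v/ → onset of the next syllable (single consonants are always licit onsets).
σ2/σ3 boundary: cluster /hpl/ — the longest permitted-onset suffix is /pl/; onset = /pl/, preceding coda = /h/.
σ3/σ4 boundary: cluster /pr/ — /pr/ is itself a permitted onset, so the whole cluster goes right; preceding coda = ∅.
Result: pry.vyh.ply.prarv.
The second /r/ is in the onset of syllable 4 (/prarv/).

4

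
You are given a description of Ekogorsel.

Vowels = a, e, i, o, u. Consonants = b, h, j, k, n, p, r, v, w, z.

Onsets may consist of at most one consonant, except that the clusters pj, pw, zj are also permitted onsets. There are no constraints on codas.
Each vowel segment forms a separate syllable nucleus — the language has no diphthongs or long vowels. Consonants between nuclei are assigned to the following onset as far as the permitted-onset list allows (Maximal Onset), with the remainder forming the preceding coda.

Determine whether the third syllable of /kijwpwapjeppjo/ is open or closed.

closed

Vowels present: i, a, e, o; each is a nucleus, giving 4 syllables.
V1 /i/ – V2 /a/: cluster /jwpw/ — the longest permitted-onset suffix is /pw/; onset = /pw/, preceding coda = /jw/.
V2 /a/ – V3 /e/: /pj/ is a licit onset in full, so it all attaches to the next syllable.
V3 /e/ – V4 /o/: /ppj/ — longest licit onset from the right is /pj/, leaving /p/ as coda.
So the parse is kijw.pwa.pjep.pjo.
Syllable 3 is /pjep/ with coda /p/, so it is closed.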